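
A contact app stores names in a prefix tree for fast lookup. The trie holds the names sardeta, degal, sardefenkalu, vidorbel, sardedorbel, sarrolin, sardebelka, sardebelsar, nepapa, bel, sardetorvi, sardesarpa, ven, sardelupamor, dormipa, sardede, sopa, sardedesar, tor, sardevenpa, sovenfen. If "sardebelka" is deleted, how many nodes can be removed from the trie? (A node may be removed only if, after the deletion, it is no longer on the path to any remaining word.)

2

A node on "sardebelka"'s path can go only if nothing else ends at it or branches off below it.
The suffix "ka" (2 nodes) is used only by "sardebelka"; the node for "sardebel" still has the child "s", so pruning stops there.
Nodes removed: 2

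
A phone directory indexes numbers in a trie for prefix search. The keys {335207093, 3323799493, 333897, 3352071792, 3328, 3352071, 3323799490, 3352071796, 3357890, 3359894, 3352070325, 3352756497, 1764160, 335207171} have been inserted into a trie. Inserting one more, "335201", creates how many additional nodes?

Walking "335201" from the root, the first 5 characters ("33520") follow existing edges; "1" is the first miss.
New nodes needed: |"335201"| − 5 = 6 − 5 = 1.

1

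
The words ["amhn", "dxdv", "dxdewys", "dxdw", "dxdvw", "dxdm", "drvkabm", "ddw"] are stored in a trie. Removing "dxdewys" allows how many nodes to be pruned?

4

After clearing the end-marker at "dxdewys", prune upward until reaching a node still needed by another word.
The suffix "ewys" (4 nodes) is used only by "dxdewys"; the node for "dxd" still has the child "v", so pruning stops there.
Nodes removed: 4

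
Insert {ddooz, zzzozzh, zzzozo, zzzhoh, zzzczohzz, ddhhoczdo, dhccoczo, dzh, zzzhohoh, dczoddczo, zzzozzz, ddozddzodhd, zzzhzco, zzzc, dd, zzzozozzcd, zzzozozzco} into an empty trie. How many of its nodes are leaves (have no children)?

13

A leaf is a node with no children — equivalently, the end of a word that is not a proper prefix of any other stored word.
Those words: "dczoddczo", "ddhhoczdo", "ddooz", "ddozddzodhd", "dhccoczo", "dzh", "zzzczohzz", "zzzhohoh", "zzzhzco", "zzzozozzcd", "zzzozozzco", "zzzozzh", "zzzozzz"
Leaf count: 13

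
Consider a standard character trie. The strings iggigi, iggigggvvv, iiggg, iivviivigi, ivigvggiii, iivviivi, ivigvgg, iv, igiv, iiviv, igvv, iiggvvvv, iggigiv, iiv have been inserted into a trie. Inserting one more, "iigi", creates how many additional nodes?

"iig" is already a path in the trie; the remaining "i" must be added.
New nodes needed: |"iigi"| − 3 = 4 − 3 = 1.

1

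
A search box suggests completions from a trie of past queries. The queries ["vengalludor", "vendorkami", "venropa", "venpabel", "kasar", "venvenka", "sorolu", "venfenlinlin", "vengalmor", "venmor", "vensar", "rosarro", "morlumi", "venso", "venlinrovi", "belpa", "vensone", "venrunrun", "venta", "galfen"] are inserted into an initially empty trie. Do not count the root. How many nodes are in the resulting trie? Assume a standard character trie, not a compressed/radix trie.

103

Trace insertions, counting only characters that open a new branch:
  "vengalludor" → 11 new (v, e, n, g, a, l, l, u, d, o, r)
  "vendorkami" → prefix "ven" already present; 7 new (d, o, r, k, a, m, i)
  "venropa" → prefix "ven" already present; 4 new (r, o, p, a)
  "venpabel" → prefix "ven" already present; 5 new (p, a, b, e, l)
  "kasar" → 5 new (k, a, s, a, r)
  "venvenka" → prefix "ven" already present; 5 new (v, e, n, k, a)
  "sorolu" → 6 new (s, o, r, o, l, u)
  "venfenlinlin" → prefix "ven" already present; 9 new (f, e, n, l, i, n, l, i, n)
  "vengalmor" → prefix "vengal" already present; 3 new (m, o, r)
  "venmor" → prefix "ven" already present; 3 new (m, o, r)
  "vensar" → prefix "ven" already present; 3 new (s, a, r)
  "rosarro" → 7 new (r, o, s, a, r, r, o)
  "morlumi" → 7 new (m, o, r, l, u, m, i)
  "venso" → prefix "vens" already present; 1 new (o)
  "venlinrovi" → prefix "ven" already present; 7 new (l, i, n, r, o, v, i)
  "belpa" → 5 new (b, e, l, p, a)
  "vensone" → prefix "venso" already present; 2 new (n, e)
  "venrunrun" → prefix "venr" already present; 5 new (u, n, r, u, n)
  "venta" → prefix "ven" already present; 2 new (t, a)
  "galfen" → 6 new (g, a, l, f, e, n)
Total nodes = 11 + 7 + 4 + 5 + 5 + 5 + 6 + 9 + 3 + 3 + 3 + 7 + 7 + 1 + 7 + 5 + 2 + 5 + 2 + 6 = 103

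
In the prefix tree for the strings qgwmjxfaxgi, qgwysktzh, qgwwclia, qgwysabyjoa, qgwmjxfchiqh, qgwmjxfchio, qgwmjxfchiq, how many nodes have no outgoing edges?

A leaf is a node with no children — equivalently, the end of a word that is not a proper prefix of any other stored word.
Those words: "qgwmjxfaxgi", "qgwmjxfchio", "qgwmjxfchiqh", "qgwwclia", "qgwysabyjoa", "qgwysktzh"
Leaf count: 6

6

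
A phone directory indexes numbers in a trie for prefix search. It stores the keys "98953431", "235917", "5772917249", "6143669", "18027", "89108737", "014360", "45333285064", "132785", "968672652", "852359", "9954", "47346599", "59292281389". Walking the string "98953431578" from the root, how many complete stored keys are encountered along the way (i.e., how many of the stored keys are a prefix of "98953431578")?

Check each prefix of "98953431578" against the stored set — each match is an end-marker on the path.
Prefixes of the query that are stored words: "98953431"
Count: 1

1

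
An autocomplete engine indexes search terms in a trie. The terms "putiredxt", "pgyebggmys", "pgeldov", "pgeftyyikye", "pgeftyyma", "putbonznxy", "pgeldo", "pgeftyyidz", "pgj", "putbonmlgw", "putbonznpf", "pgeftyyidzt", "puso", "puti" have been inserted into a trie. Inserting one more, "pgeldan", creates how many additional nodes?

2

"pgeld" is already a path in the trie; the remaining "an" must be added.
New nodes needed: |"pgeldan"| − 5 = 7 − 5 = 2.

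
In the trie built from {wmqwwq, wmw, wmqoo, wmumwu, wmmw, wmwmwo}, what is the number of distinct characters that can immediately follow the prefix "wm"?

The children of the "wm" node are the distinct next characters among strings starting with "wm".
Characters that immediately follow "wm" among the stored strings: {m, q, u, w}.
That node has 4 child edges.

4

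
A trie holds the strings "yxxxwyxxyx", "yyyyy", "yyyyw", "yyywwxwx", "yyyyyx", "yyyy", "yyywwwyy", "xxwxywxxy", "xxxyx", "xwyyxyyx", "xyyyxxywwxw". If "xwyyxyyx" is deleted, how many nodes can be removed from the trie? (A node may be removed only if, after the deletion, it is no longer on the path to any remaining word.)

Walk "xwyyxyyx" from the leaf back toward the root, removing each node that no remaining word uses.
The suffix "wyyxyyx" (7 nodes) is used only by "xwyyxyyx"; the node for "x" still has the child "x", so pruning stops there.
Nodes removed: 7

7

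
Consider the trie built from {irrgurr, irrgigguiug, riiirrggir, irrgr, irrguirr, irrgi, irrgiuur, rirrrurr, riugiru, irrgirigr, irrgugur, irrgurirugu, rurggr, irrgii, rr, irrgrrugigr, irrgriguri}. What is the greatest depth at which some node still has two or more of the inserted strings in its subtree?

6

Look for the deepest trie node that still has at least two words in its subtree.
"irrgurirugu" and "irrgurr" agree on "irrgur" (6 characters) before diverging; nothing deeper is shared.
Longest shared-prefix length: 6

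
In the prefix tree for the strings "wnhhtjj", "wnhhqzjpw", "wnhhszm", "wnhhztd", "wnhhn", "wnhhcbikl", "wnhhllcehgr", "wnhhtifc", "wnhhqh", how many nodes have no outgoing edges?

9

A leaf is a node with no children — equivalently, the end of a word that is not a proper prefix of any other stored word.
Those words: "wnhhcbikl", "wnhhllcehgr", "wnhhn", "wnhhqh", "wnhhqzjpw", "wnhhszm", "wnhhtifc", "wnhhtjj", "wnhhztd"
Leaf count: 9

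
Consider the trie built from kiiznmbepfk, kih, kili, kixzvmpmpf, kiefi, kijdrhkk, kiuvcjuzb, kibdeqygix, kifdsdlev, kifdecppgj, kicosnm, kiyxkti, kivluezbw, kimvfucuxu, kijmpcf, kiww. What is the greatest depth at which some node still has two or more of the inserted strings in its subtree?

Equivalently: take the maximum, over all pairs, of their longest common prefix length.
e.g. "kifdecppgj" and "kifdsdlev" share the prefix "kifd" of length 4; no pair shares a longer one.
Longest shared-prefix length: 4

4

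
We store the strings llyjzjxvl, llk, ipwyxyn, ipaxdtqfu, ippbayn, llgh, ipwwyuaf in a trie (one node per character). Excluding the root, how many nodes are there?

Trace insertions, counting only characters that open a new branch:
  "llyjzjxvl" → 9 new (l, l, y, j, z, j, x, v, l)
  "llk" → prefix "ll" already present; 1 new (k)
  "ipwyxyn" → 7 new (i, p, w, y, x, y, n)
  "ipaxdtqfu" → prefix "ip" already present; 7 new (a, x, d, t, q, f, u)
  "ippbayn" → prefix "ip" already present; 5 new (p, b, a, y, n)
  "llgh" → prefix "ll" already present; 2 new (g, h)
  "ipwwyuaf" → prefix "ipw" already present; 5 new (w, y, u, a, f)
Total nodes = 9 + 1 + 7 + 7 + 5 + 2 + 5 = 36

36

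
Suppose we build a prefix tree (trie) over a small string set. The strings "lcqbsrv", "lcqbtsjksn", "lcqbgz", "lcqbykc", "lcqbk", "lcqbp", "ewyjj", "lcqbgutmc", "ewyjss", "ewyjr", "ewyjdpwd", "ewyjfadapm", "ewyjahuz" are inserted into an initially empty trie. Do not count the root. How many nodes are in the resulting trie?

Count nodes per top-level branch (shared prefixes stored once):
  'e'-branch (ewyjahuz, ewyjdpwd, ewyjfadapm, ewyjj, ewyjr, ewyjss): 22 nodes
  'l'-branch (lcqbgutmc, lcqbgz, lcqbk, lcqbp, lcqbsrv, lcqbtsjksn, lcqbykc): 24 nodes
Sum: 46

46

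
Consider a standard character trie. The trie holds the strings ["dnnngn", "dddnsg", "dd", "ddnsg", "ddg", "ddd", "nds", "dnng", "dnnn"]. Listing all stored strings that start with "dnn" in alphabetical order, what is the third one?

Filter for "dnn…" and sort: "dnng", "dnnn", "dnnngn"
Position 3: dnnngn

dnnngn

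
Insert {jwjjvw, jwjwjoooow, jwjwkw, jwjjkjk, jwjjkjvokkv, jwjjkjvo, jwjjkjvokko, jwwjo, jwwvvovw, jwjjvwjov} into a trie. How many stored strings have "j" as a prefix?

Walk to "j"; the words in its subtree are exactly those with that prefix.
Words under "j": jwjjkjk, jwjjkjvo, jwjjkjvokko, jwjjkjvokkv, jwjjvw, jwjjvwjov, jwjwjoooow, jwjwkw, jwwjo, jwwvvovw
Count: 10

10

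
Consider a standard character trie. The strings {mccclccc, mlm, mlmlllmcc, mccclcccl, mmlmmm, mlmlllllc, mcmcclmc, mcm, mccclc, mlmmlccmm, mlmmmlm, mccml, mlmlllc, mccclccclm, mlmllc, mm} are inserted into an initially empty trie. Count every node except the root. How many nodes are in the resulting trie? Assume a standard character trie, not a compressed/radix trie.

Trace insertions, counting only characters that open a new branch:
  "mccclccc" → 8 new (m, c, c, c, l, c, c, c)
  "mlm" → prefix "m" already present; 2 new (l, m)
  "mlmlllmcc" → prefix "mlm" already present; 6 new (l, l, l, m, c, c)
  "mccclcccl" → prefix "mccclccc" already present; 1 new (l)
  "mmlmmm" → prefix "m" already present; 5 new (m, l, m, m, m)
  "mlmlllllc" → prefix "mlmlll" already present; 3 new (l, l, c)
  "mcmcclmc" → prefix "mc" already present; 6 new (m, c, c, l, m, c)
  "mcm" → prefix "mcm" already present; 0 new (none)
  "mccclc" → prefix "mccclc" already present; 0 new (none)
  "mlmmlccmm" → prefix "mlm" already present; 6 new (m, l, c, c, m, m)
  "mlmmmlm" → prefix "mlmm" already present; 3 new (m, l, m)
  "mccml" → prefix "mcc" already present; 2 new (m, l)
  "mlmlllc" → prefix "mlmlll" already present; 1 new (c)
  "mccclccclm" → prefix "mccclcccl" already present; 1 new (m)
  "mlmllc" → prefix "mlmll" already present; 1 new (c)
  "mm" → prefix "mm" already present; 0 new (none)
Total nodes = 8 + 2 + 6 + 1 + 5 + 3 + 6 + 0 + 0 + 6 + 3 + 2 + 1 + 1 + 1 + 0 = 45

45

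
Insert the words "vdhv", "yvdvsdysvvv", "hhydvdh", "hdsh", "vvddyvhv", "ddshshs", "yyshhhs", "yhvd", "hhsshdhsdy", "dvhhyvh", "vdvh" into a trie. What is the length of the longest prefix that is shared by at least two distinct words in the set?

2

Look for the deepest trie node that still has at least two words in its subtree.
"hhsshdhsdy" and "hhydvdh" agree on "hh" (2 characters) before diverging; nothing deeper is shared.
Longest shared-prefix length: 2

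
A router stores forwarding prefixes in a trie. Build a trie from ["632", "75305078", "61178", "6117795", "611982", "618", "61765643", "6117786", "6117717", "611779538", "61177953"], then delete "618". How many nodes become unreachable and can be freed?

1

After clearing the end-marker at "618", prune upward until reaching a node still needed by another word.
The suffix "8" (1 node) is used only by "618"; the node for "61" still has the child "1", so pruning stops there.
Nodes removed: 1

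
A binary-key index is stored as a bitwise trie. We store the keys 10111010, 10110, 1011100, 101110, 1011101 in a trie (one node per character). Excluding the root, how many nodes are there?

Trie structure (* marks end of a word):
(root)
└─ 1
   └─ 0
      └─ 1
         └─ 1
            ├─ 0 *
            └─ 1
               └─ 0 *
                  ├─ 0 *
                  └─ 1 *
                     └─ 0 *
Counting every labelled node above: 10.

10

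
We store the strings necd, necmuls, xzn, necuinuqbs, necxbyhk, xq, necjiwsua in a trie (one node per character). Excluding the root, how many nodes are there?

Insert word by word; a character creates a node only if that edge doesn't already exist:
  "necd" → 4 new (n, e, c, d)
  "necmuls" → prefix "nec" already present; 4 new (m, u, l, s)
  "xzn" → 3 new (x, z, n)
  "necuinuqbs" → prefix "nec" already present; 7 new (u, i, n, u, q, b, s)
  "necxbyhk" → prefix "nec" already present; 5 new (x, b, y, h, k)
  "xq" → prefix "x" already present; 1 new (q)
  "necjiwsua" → prefix "nec" already present; 6 new (j, i, w, s, u, a)
Total nodes = 4 + 4 + 3 + 7 + 5 + 1 + 6 = 30

30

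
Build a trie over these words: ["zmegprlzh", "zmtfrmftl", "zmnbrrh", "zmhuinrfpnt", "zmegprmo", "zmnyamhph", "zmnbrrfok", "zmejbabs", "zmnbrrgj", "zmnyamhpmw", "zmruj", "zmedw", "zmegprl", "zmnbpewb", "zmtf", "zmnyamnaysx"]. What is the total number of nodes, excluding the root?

64

Count nodes per top-level branch (shared prefixes stored once):
  'z'-branch (zmedw, zmegprl, zmegprlzh, zmegprmo, zmejbabs, zmhuinrfpnt, zmnbpewb, zmnbrrfok, zmnbrrgj, zmnbrrh, zmnyamhph, zmnyamhpmw, zmnyamnaysx, zmruj, zmtf, zmtfrmftl): 64 nodes
Sum: 64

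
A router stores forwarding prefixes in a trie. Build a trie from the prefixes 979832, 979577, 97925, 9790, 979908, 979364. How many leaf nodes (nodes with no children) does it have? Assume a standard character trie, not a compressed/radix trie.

6

Leaves are exactly the stored words that no other stored word extends.
Those words: "9790", "97925", "979364", "979577", "979832", "979908"
Leaf count: 6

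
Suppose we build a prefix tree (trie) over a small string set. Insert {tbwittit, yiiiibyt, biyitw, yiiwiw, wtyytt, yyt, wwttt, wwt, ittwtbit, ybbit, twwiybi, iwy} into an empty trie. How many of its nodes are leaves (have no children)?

11

Leaves are exactly the stored words that no other stored word extends.
Those words: "biyitw", "ittwtbit", "iwy", "tbwittit", "twwiybi", "wtyytt", "wwttt", "ybbit", "yiiiibyt", "yiiwiw", "yyt"
Leaf count: 11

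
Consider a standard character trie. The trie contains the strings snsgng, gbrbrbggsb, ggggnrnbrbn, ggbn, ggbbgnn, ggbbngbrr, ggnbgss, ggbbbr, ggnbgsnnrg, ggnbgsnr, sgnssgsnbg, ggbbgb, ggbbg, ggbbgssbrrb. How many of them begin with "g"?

Walk to "g"; the words in its subtree are exactly those with that prefix.
Words under "g": gbrbrbggsb, ggbbbr, ggbbg, ggbbgb, ggbbgnn, ggbbgssbrrb, ggbbngbrr, ggbn, ggggnrnbrbn, ggnbgsnnrg, ggnbgsnr, ggnbgss
Count: 12

12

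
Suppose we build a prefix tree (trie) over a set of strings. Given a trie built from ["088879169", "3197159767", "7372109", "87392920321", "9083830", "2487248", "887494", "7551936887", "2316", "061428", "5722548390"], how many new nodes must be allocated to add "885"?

The longest prefix of "885" already in the trie is "88" (length 2).
New nodes needed: |"885"| − 2 = 3 − 2 = 1.

1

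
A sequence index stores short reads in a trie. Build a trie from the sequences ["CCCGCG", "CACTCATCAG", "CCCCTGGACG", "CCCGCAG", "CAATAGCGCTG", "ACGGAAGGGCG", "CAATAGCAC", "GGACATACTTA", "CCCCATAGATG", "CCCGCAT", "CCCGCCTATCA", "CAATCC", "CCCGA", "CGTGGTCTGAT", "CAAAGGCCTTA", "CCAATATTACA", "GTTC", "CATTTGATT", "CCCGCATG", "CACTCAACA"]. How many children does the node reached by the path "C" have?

3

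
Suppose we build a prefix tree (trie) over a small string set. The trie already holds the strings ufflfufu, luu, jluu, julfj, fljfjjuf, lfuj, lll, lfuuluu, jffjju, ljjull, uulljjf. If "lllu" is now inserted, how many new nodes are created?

1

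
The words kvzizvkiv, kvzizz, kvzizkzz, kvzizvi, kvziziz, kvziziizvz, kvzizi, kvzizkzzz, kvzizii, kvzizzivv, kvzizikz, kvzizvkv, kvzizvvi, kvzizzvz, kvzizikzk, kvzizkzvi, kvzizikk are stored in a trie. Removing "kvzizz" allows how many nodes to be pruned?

0

After clearing the end-marker at "kvzizz", prune upward until reaching a node still needed by another word.
Every node on "kvzizz" is still needed (e.g. by "kvzizzivv"), so nothing is freed.
Nodes removed: 0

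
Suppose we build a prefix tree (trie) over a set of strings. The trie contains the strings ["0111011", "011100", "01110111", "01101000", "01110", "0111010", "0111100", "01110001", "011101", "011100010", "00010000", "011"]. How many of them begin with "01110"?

8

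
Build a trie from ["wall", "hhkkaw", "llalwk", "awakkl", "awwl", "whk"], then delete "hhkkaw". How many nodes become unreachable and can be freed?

6

After clearing the end-marker at "hhkkaw", prune upward until reaching a node still needed by another word.
No other word shares any prefix with "hhkkaw", so all 6 of its nodes go.
Nodes removed: 6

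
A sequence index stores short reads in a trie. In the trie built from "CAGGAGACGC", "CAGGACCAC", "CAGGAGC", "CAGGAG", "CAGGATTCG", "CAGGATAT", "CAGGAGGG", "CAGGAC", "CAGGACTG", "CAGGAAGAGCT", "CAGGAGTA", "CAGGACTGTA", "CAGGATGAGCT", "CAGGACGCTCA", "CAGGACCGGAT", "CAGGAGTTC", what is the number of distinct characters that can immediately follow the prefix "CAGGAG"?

Walk "CAGGAG" from the root, arriving at one node.
Distinct next characters after "CAGGAG": A, C, G, T.
That node has 4 child edges.

4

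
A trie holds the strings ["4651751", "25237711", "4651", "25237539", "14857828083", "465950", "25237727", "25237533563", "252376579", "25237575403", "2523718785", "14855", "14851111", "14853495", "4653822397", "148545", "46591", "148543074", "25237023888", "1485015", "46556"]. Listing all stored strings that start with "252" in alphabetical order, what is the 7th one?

25237711

DFS of the "252" subtree visits, in order: "25237023888", "2523718785", "25237533563", "25237539", "25237575403", "252376579", "25237711", "25237727"
The 7th is 25237711.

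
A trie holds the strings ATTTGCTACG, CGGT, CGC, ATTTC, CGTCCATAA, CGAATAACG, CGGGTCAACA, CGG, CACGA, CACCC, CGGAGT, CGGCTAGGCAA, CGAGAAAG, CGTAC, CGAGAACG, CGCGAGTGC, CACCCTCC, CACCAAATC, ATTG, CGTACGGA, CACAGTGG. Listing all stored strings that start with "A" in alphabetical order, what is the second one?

DFS of the "A" subtree visits, in order: "ATTG", "ATTTC", "ATTTGCTACG"
Position 2: ATTTC

ATTTC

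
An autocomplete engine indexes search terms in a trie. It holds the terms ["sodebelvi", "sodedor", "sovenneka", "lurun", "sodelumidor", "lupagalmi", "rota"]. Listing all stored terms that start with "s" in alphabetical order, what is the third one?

Words with prefix "s", in lexicographic order: "sodebelvi", "sodedor", "sodelumidor", "sovenneka"
The 3rd is sodelumidor.

sodelumidor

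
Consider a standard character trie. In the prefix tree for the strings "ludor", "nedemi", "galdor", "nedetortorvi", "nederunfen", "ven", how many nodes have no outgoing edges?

6

A leaf is a node with no children — equivalently, the end of a word that is not a proper prefix of any other stored word.
Those words: "galdor", "ludor", "nedemi", "nederunfen", "nedetortorvi", "ven"
Leaf count: 6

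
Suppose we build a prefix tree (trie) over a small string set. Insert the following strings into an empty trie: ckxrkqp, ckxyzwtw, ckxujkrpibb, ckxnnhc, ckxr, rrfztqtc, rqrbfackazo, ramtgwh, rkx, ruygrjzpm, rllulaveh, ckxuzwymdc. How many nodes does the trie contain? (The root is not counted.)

Insert word by word; a character creates a node only if that edge doesn't already exist:
  "ckxrkqp" → 7 new (c, k, x, r, k, q, p)
  "ckxyzwtw" → prefix "ckx" already present; 5 new (y, z, w, t, w)
  "ckxujkrpibb" → prefix "ckx" already present; 8 new (u, j, k, r, p, i, b, b)
  "ckxnnhc" → prefix "ckx" already present; 4 new (n, n, h, c)
  "ckxr" → prefix "ckxr" already present; 0 new (none)
  "rrfztqtc" → 8 new (r, r, f, z, t, q, t, c)
  "rqrbfackazo" → prefix "r" already present; 10 new (q, r, b, f, a, c, k, a, z, o)
  "ramtgwh" → prefix "r" already present; 6 new (a, m, t, g, w, h)
  "rkx" → prefix "r" already present; 2 new (k, x)
  "ruygrjzpm" → prefix "r" already present; 8 new (u, y, g, r, j, z, p, m)
  "rllulaveh" → prefix "r" already present; 8 new (l, l, u, l, a, v, e, h)
  "ckxuzwymdc" → prefix "ckxu" already present; 6 new (z, w, y, m, d, c)
Total nodes = 7 + 5 + 8 + 4 + 0 + 8 + 10 + 6 + 2 + 8 + 8 + 6 = 72

72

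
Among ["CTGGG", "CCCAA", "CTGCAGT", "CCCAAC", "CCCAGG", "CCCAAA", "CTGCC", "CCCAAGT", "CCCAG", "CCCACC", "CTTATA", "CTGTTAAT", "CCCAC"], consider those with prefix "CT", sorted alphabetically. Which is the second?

Words with prefix "CT", in lexicographic order: "CTGCAGT", "CTGCC", "CTGGG", "CTGTTAAT", "CTTATA"
Position 2: CTGCC

CTGCC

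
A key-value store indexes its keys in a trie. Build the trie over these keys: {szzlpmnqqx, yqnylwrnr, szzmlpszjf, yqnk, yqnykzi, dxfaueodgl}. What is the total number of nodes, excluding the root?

40

Trace insertions, counting only characters that open a new branch:
  "szzlpmnqqx" → 10 new (s, z, z, l, p, m, n, q, q, x)
  "yqnylwrnr" → 9 new (y, q, n, y, l, w, r, n, r)
  "szzmlpszjf" → prefix "szz" already present; 7 new (m, l, p, s, z, j, f)
  "yqnk" → prefix "yqn" already present; 1 new (k)
  "yqnykzi" → prefix "yqny" already present; 3 new (k, z, i)
  "dxfaueodgl" → 10 new (d, x, f, a, u, e, o, d, g, l)
Total nodes = 10 + 9 + 7 + 1 + 3 + 10 = 40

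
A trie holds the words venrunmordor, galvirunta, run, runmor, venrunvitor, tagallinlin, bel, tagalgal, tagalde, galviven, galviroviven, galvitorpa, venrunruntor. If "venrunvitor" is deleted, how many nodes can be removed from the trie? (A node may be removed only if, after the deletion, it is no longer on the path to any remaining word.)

5

After clearing the end-marker at "venrunvitor", prune upward until reaching a node still needed by another word.
The suffix "vitor" (5 nodes) is used only by "venrunvitor"; the node for "venrun" still has the child "m", so pruning stops there.
Nodes removed: 5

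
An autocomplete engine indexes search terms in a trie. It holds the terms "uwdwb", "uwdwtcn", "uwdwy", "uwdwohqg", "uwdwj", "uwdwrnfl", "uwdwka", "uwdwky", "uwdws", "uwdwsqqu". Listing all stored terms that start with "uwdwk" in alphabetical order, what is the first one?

DFS of the "uwdwk" subtree visits, in order: "uwdwka", "uwdwky"
The 1st is uwdwka.

uwdwka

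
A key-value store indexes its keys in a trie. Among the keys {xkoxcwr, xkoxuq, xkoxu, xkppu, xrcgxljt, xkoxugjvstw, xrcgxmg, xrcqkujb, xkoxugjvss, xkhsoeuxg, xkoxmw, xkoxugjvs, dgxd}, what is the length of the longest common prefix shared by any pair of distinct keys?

9

Equivalently: take the maximum, over all pairs, of their longest common prefix length.
e.g. "xkoxugjvs" and "xkoxugjvss" share the prefix "xkoxugjvs" of length 9; no pair shares a longer one.
Longest shared-prefix length: 9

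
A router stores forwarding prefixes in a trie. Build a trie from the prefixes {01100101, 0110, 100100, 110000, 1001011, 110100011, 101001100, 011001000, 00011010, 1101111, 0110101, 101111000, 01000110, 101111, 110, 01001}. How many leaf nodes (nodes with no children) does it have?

Leaves are exactly the stored words that no other stored word extends.
Those words: "00011010", "01000110", "01001", "011001000", "01100101", "0110101", "100100", "1001011", "101001100", "101111000", "110000", "110100011", "1101111"
Leaf count: 13

13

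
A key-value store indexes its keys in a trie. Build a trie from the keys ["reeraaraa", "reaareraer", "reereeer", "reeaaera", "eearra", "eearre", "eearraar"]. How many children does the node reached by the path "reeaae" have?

1

Follow the path "reeaae" to its node, then look at its outgoing edges.
Characters that immediately follow "reeaae" among the stored strings: {r}.
That node has 1 child edge.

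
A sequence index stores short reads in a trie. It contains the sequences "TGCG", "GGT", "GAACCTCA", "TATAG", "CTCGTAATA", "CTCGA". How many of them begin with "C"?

2

Walk to "C"; the words in its subtree are exactly those with that prefix.
Matches: "CTCGA", "CTCGTAATA"
Count: 2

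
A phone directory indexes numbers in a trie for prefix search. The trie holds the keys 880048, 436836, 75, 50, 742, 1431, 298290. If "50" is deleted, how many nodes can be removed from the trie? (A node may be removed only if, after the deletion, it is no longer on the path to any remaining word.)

2

A node on "50"'s path can go only if nothing else ends at it or branches off below it.
No other word shares any prefix with "50", so all 2 of its nodes go.
Nodes removed: 2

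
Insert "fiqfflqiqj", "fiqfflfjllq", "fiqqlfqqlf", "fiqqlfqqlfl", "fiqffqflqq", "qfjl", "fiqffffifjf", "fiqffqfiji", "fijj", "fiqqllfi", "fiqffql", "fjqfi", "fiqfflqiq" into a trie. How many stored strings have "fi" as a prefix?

11

Walk to "fi"; the words in its subtree are exactly those with that prefix.
Matches: "fijj", "fiqffffifjf", "fiqfflfjllq", "fiqfflqiq", "fiqfflqiqj", "fiqffqfiji", "fiqffqflqq", "fiqffql", "fiqqlfqqlf", "fiqqlfqqlfl", "fiqqllfi"
Count: 11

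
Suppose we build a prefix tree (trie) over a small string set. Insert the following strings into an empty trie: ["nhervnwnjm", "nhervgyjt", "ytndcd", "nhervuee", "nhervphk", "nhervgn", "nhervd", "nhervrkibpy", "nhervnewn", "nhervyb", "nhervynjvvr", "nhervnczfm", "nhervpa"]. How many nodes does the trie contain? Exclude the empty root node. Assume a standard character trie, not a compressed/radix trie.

Count nodes per top-level branch (shared prefixes stored once):
  'n'-branch (nhervd, nhervgn, nhervgyjt, nhervnczfm, nhervnewn, nhervnwnjm, nhervpa, nhervphk, nhervrkibpy, nhervuee, nhervyb, nhervynjvvr): 43 nodes
  'y'-branch (ytndcd): 6 nodes
Sum: 49

49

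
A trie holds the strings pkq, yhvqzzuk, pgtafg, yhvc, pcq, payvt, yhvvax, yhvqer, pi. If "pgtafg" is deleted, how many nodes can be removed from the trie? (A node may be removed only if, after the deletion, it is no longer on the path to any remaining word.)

5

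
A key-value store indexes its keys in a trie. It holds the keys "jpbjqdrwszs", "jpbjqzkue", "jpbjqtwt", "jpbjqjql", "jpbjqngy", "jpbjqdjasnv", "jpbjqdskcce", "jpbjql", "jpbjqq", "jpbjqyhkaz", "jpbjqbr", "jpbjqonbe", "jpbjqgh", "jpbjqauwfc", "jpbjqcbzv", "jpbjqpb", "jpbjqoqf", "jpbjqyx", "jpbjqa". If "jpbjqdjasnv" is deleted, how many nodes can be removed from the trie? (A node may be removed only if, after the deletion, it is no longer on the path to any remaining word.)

5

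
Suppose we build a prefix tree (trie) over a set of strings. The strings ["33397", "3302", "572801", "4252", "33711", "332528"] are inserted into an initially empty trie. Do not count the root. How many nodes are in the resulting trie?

24

Trie structure (* marks end of a word):
(root)
├─ 3
│  └─ 3
│     ├─ 0
│     │  └─ 2 *
│     ├─ 2
│     │  └─ 5
│     │     └─ 2
│     │        └─ 8 *
│     ├─ 3
│     │  └─ 9
│     │     └─ 7 *
│     └─ 7
│        └─ 1
│           └─ 1 *
├─ 4
│  └─ 2
│     └─ 5
│        └─ 2 *
└─ 5
   └─ 7
      └─ 2
         └─ 8
            └─ 0
               └─ 1 *
Counting every labelled node above: 24.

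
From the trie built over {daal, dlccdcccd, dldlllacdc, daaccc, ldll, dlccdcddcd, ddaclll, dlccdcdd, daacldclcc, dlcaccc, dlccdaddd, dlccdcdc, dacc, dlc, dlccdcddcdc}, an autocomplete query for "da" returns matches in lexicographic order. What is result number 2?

daacldclcc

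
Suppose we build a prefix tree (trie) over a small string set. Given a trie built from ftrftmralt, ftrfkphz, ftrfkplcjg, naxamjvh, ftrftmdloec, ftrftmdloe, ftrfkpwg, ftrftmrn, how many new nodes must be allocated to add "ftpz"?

2

"ft" is already a path in the trie; the remaining "pz" must be added.
Each of the 2 remaining characters creates one node.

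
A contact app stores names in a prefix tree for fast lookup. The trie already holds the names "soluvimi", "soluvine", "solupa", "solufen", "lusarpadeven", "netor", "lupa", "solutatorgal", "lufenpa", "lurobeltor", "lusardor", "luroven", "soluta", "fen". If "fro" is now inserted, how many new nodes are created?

2

The longest prefix of "fro" already in the trie is "f" (length 1).
New nodes needed: |"fro"| − 1 = 3 − 1 = 2.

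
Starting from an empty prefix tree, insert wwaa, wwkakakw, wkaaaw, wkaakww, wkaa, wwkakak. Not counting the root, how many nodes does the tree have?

Count nodes per top-level branch (shared prefixes stored once):
  'w'-branch (wkaa, wkaaaw, wkaakww, wwaa, wwkakak, wwkakakw): 18 nodes
Sum: 18

18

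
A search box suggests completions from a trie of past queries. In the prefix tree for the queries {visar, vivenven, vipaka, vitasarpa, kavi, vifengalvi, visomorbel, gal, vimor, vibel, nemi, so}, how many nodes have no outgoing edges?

A leaf is a node with no children — equivalently, the end of a word that is not a proper prefix of any other stored word.
Those words: "gal", "kavi", "nemi", "so", "vibel", "vifengalvi", "vimor", "vipaka", "visar", "visomorbel", "vitasarpa", "vivenven"
Leaf count: 12

12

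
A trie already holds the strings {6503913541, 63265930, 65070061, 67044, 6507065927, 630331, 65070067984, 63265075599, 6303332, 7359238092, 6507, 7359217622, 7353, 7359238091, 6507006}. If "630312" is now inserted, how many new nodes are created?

"6303" is already a path in the trie; the remaining "12" must be added.
So 6 − 4 = 2 new nodes.

2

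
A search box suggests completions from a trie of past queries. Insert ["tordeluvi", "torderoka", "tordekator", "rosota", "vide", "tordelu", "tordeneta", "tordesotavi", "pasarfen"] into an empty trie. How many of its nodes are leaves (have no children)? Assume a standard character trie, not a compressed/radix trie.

A leaf is a node with no children — equivalently, the end of a word that is not a proper prefix of any other stored word.
Those words: "pasarfen", "rosota", "tordekator", "tordeluvi", "tordeneta", "torderoka", "tordesotavi", "vide"
Leaf count: 8

8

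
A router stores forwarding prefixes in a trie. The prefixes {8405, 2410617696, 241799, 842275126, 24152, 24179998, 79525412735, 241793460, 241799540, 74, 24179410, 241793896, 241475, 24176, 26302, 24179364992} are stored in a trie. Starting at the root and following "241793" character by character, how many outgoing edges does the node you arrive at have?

3

The children of the "241793" node are the distinct next characters among strings starting with "241793".
Distinct next characters after "241793": 4, 6, 8.
That node has 3 child edges.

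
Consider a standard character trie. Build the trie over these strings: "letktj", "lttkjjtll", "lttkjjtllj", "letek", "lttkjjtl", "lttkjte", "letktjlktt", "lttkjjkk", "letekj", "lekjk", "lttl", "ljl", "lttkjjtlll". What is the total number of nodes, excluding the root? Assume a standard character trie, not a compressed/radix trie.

For each word, the new-node count is its length minus the longest prefix already in the trie:
  "letktj" → 6 new (l, e, t, k, t, j)
  "lttkjjtll" → prefix "l" already present; 8 new (t, t, k, j, j, t, l, l)
  "lttkjjtllj" → prefix "lttkjjtll" already present; 1 new (j)
  "letek" → prefix "let" already present; 2 new (e, k)
  "lttkjjtl" → prefix "lttkjjtl" already present; 0 new (none)
  "lttkjte" → prefix "lttkj" already present; 2 new (t, e)
  "letktjlktt" → prefix "letktj" already present; 4 new (l, k, t, t)
  "lttkjjkk" → prefix "lttkjj" already present; 2 new (k, k)
  "letekj" → prefix "letek" already present; 1 new (j)
  "lekjk" → prefix "le" already present; 3 new (k, j, k)
  "lttl" → prefix "ltt" already present; 1 new (l)
  "ljl" → prefix "l" already present; 2 new (j, l)
  "lttkjjtlll" → prefix "lttkjjtll" already present; 1 new (l)
Total nodes = 6 + 8 + 1 + 2 + 0 + 2 + 4 + 2 + 1 + 3 + 1 + 2 + 1 = 33

33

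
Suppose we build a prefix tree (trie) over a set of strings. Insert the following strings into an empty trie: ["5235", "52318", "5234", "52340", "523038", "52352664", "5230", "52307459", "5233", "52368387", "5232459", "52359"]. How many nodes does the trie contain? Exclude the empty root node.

Count nodes per top-level branch (shared prefixes stored once):
  '5'-branch (5230, 523038, 52307459, 52318, 5232459, 5233, 5234, 52340, 5235, 52352664, 52359, 52368387): 30 nodes
Sum: 30

30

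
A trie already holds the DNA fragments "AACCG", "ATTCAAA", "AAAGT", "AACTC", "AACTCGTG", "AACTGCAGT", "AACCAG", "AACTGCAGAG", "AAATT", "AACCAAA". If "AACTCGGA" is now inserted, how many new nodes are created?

The longest prefix of "AACTCGGA" already in the trie is "AACTCG" (length 6).
New nodes needed: |"AACTCGGA"| − 6 = 8 − 6 = 2.

2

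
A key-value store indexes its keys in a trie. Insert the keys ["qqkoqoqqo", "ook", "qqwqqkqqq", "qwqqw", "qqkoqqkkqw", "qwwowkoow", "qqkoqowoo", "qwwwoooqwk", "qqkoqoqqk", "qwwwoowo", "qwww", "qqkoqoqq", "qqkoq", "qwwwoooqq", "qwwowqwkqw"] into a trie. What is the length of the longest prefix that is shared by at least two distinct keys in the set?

Equivalently: take the maximum, over all pairs, of their longest common prefix length.
"qqkoqoqq" and "qqkoqoqqk" agree on "qqkoqoqq" (8 characters) before diverging; nothing deeper is shared.
Longest shared-prefix length: 8

8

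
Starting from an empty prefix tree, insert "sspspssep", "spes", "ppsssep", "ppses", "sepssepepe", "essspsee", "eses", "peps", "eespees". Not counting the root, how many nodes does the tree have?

49

For each word, the new-node count is its length minus the longest prefix already in the trie:
  "sspspssep" → 9 new (s, s, p, s, p, s, s, e, p)
  "spes" → prefix "s" already present; 3 new (p, e, s)
  "ppsssep" → 7 new (p, p, s, s, s, e, p)
  "ppses" → prefix "pps" already present; 2 new (e, s)
  "sepssepepe" → prefix "s" already present; 9 new (e, p, s, s, e, p, e, p, e)
  "essspsee" → 8 new (e, s, s, s, p, s, e, e)
  "eses" → prefix "es" already present; 2 new (e, s)
  "peps" → prefix "p" already present; 3 new (e, p, s)
  "eespees" → prefix "e" already present; 6 new (e, s, p, e, e, s)
Total nodes = 9 + 3 + 7 + 2 + 9 + 8 + 2 + 3 + 6 = 49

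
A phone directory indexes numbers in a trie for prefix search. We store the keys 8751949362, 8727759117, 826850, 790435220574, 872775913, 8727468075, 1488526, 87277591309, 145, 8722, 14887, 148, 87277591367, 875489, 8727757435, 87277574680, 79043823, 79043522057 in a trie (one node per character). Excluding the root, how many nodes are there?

Insert word by word; a character creates a node only if that edge doesn't already exist:
  "8751949362" → 10 new (8, 7, 5, 1, 9, 4, 9, 3, 6, 2)
  "8727759117" → prefix "87" already present; 8 new (2, 7, 7, 5, 9, 1, 1, 7)
  "826850" → prefix "8" already present; 5 new (2, 6, 8, 5, 0)
  "790435220574" → 12 new (7, 9, 0, 4, 3, 5, 2, 2, 0, 5, 7, 4)
  "872775913" → prefix "87277591" already present; 1 new (3)
  "8727468075" → prefix "8727" already present; 6 new (4, 6, 8, 0, 7, 5)
  "1488526" → 7 new (1, 4, 8, 8, 5, 2, 6)
  "87277591309" → prefix "872775913" already present; 2 new (0, 9)
  "145" → prefix "14" already present; 1 new (5)
  "8722" → prefix "872" already present; 1 new (2)
  "14887" → prefix "1488" already present; 1 new (7)
  "148" → prefix "148" already present; 0 new (none)
  "87277591367" → prefix "872775913" already present; 2 new (6, 7)
  "875489" → prefix "875" already present; 3 new (4, 8, 9)
  "8727757435" → prefix "872775" already present; 4 new (7, 4, 3, 5)
  "87277574680" → prefix "87277574" already present; 3 new (6, 8, 0)
  "79043823" → prefix "79043" already present; 3 new (8, 2, 3)
  "79043522057" → prefix "79043522057" already present; 0 new (none)
Total nodes = 10 + 8 + 5 + 12 + 1 + 6 + 7 + 2 + 1 + 1 + 1 + 0 + 2 + 3 + 4 + 3 + 3 + 0 = 69

69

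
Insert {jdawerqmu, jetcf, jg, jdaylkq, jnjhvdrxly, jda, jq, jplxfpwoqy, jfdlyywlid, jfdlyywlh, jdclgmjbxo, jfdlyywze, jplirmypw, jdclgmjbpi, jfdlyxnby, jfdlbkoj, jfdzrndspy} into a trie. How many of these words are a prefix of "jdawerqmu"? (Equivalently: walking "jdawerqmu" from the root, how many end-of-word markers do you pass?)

Walk "jdawerqmu" from the root; an end-of-word marker is hit whenever a stored word is a prefix of "jdawerqmu".
Prefixes of the query that are stored words: "jda", "jdawerqmu"
Count: 2

2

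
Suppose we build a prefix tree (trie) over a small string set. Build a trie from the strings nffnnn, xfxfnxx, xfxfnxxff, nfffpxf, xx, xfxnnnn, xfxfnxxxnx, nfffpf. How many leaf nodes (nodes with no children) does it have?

7

A leaf is a node with no children — equivalently, the end of a word that is not a proper prefix of any other stored word.
Those words: "nfffpf", "nfffpxf", "nffnnn", "xfxfnxxff", "xfxfnxxxnx", "xfxnnnn", "xx"
Leaf count: 7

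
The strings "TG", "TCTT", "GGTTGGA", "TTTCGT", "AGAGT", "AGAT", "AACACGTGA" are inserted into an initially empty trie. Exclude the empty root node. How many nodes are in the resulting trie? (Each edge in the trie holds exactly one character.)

Trace insertions, counting only characters that open a new branch:
  "TG" → 2 new (T, G)
  "TCTT" → prefix "T" already present; 3 new (C, T, T)
  "GGTTGGA" → 7 new (G, G, T, T, G, G, A)
  "TTTCGT" → prefix "T" already present; 5 new (T, T, C, G, T)
  "AGAGT" → 5 new (A, G, A, G, T)
  "AGAT" → prefix "AGA" already present; 1 new (T)
  "AACACGTGA" → prefix "A" already present; 8 new (A, C, A, C, G, T, G, A)
Total nodes = 2 + 3 + 7 + 5 + 5 + 1 + 8 = 31

31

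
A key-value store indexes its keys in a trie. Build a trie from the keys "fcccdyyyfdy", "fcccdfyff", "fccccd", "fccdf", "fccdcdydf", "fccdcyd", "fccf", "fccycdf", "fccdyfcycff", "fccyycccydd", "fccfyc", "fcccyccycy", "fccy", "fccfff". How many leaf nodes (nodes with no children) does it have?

A leaf is a node with no children — equivalently, the end of a word that is not a proper prefix of any other stored word.
Those words: "fccccd", "fcccdfyff", "fcccdyyyfdy", "fcccyccycy", "fccdcdydf", "fccdcyd", "fccdf", "fccdyfcycff", "fccfff", "fccfyc", "fccycdf", "fccyycccydd"
Leaf count: 12

12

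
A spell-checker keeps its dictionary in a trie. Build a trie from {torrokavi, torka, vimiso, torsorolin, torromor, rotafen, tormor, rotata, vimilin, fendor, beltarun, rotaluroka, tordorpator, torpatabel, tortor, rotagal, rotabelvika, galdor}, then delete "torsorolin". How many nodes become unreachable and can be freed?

Walk "torsorolin" from the leaf back toward the root, removing each node that no remaining word uses.
The suffix "sorolin" (7 nodes) is used only by "torsorolin"; the node for "tor" still has the child "r", so pruning stops there.
Nodes removed: 7

7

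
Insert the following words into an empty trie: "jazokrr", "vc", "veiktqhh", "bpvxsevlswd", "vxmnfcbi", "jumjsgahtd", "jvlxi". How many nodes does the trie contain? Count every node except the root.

Trace insertions, counting only characters that open a new branch:
  "jazokrr" → 7 new (j, a, z, o, k, r, r)
  "vc" → 2 new (v, c)
  "veiktqhh" → prefix "v" already present; 7 new (e, i, k, t, q, h, h)
  "bpvxsevlswd" → 11 new (b, p, v, x, s, e, v, l, s, w, d)
  "vxmnfcbi" → prefix "v" already present; 7 new (x, m, n, f, c, b, i)
  "jumjsgahtd" → prefix "j" already present; 9 new (u, m, j, s, g, a, h, t, d)
  "jvlxi" → prefix "j" already present; 4 new (v, l, x, i)
Total nodes = 7 + 2 + 7 + 11 + 7 + 9 + 4 = 47

47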